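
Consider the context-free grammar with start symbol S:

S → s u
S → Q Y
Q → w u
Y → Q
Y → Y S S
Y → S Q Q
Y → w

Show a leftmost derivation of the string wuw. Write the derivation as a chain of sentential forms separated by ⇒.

S⇒QY⇒wuY⇒wuw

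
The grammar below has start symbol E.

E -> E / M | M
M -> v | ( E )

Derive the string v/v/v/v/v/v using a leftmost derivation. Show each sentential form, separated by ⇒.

E ⇒ E/M ⇒ E/M/M ⇒ E/M/M/M ⇒ E/M/M/M/M ⇒ E/M/M/M/M/M ⇒ M/M/M/M/M/M ⇒ v/M/M/M/M/M ⇒ v/v/M/M/M/M ⇒ v/v/v/M/M/M ⇒ v/v/v/v/M/M ⇒ v/v/v/v/v/M ⇒ v/v/v/v/v/v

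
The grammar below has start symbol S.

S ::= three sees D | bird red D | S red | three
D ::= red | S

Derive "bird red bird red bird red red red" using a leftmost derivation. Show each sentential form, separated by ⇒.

S ⇒ S red ⇒ bird red D red ⇒ bird red S red ⇒ bird red bird red D red ⇒ bird red bird red S red ⇒ bird red bird red bird red D red ⇒ bird red bird red bird red red red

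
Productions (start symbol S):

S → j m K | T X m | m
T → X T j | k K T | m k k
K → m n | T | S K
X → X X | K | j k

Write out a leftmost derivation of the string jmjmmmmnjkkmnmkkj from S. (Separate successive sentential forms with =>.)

S=>jmK=>jmSK=>jmjmKK=>jmjmSKK=>jmjmmKK=>jmjmmSKK=>jmjmmmKK=>jmjmmmmnK=>jmjmmmmnT=>jmjmmmmnXTj=>jmjmmmmnjkTj=>jmjmmmmnjkkKTj=>jmjmmmmnjkkmnTj=>jmjmmmmnjkkmnmkkj

S => jmK   [S → j m K]
jmK => jmSK   [K → S K]
jmSK => jmjmKK   [S → j m K]
jmjmKK => jmjmSKK   [K → S K]
jmjmSKK => jmjmmKK   [S → m]
jmjmmKK => jmjmmSKK   [K → S K]
jmjmmSKK => jmjmmmKK   [S → m]
jmjmmmKK => jmjmmmmnK   [K → m n]
jmjmmmmnK => jmjmmmmnT   [K → T]
jmjmmmmnT => jmjmmmmnXTj   [T → X T j]
jmjmmmmnXTj => jmjmmmmnjkTj   [X → j k]
jmjmmmmnjkTj => jmjmmmmnjkkKTj   [T → k K T]
jmjmmmmnjkkKTj => jmjmmmmnjkkmnTj   [K → m n]
jmjmmmmnjkkmnTj => jmjmmmmnjkkmnmkkj   [T → m k k]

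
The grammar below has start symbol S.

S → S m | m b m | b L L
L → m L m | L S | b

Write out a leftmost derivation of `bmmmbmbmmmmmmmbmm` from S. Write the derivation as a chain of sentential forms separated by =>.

S => Sm   [S → S m]
Sm => bLLm   [S → b L L]
bLLm => bmLmLm   [L → m L m]
bmLmLm => bmmLmmLm   [L → m L m]
bmmLmmLm => bmmmLmmmLm   [L → m L m]
bmmmLmmmLm => bmmmLSmmmLm   [L → L S]
bmmmLSmmmLm => bmmmbSmmmLm   [L → b]
bmmmbSmmmLm => bmmmbSmmmmLm   [S → S m]
bmmmbSmmmmLm => bmmmbSmmmmmLm   [S → S m]
bmmmbSmmmmmLm => bmmmbmbmmmmmmLm   [S → m b m]
bmmmbmbmmmmmmLm => bmmmbmbmmmmmmmLmm   [L → m L m]
bmmmbmbmmmmmmmLmm => bmmmbmbmmmmmmmbmm   [L → b]

S => Sm => bLLm => bmLmLm => bmmLmmLm => bmmmLmmmLm => bmmmLSmmmLm => bmmmbSmmmLm => bmmmbSmmmmLm => bmmmbSmmmmmLm => bmmmbmbmmmmmmLm => bmmmbmbmmmmmmmLmm => bmmmbmbmmmmmmmbmm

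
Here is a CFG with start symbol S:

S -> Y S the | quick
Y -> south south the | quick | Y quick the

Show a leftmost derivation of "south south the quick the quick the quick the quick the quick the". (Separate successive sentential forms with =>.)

S => Y S the   [S -> Y S the]
Y S the => Y quick the S the   [Y -> Y quick the]
Y quick the S the => Y quick the quick the S the   [Y -> Y quick the]
Y quick the quick the S the => Y quick the quick the quick the S the   [Y -> Y quick the]
Y quick the quick the quick the S the => Y quick the quick the quick the quick the S the   [Y -> Y quick the]
Y quick the quick the quick the quick the S the => south south the quick the quick the quick the quick the S the   [Y -> south south the]
south south the quick the quick the quick the quick the S the => south south the quick the quick the quick the quick the quick the   [S -> quick]

S => Y S the => Y quick the S the => Y quick the quick the S the => Y quick the quick the quick the S the => Y quick the quick the quick the quick the S the => south south the quick the quick the quick the quick the S the => south south the quick the quick the quick the quick the quick the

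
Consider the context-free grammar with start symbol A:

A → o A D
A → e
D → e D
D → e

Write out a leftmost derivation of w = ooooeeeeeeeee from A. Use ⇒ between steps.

A ⇒ oAD ⇒ ooADD ⇒ oooADDD ⇒ ooooADDDD ⇒ ooooeDDDD ⇒ ooooeeDDDD ⇒ ooooeeeDDD ⇒ ooooeeeeDDD ⇒ ooooeeeeeDDD ⇒ ooooeeeeeeDDD ⇒ ooooeeeeeeeDD ⇒ ooooeeeeeeeeD ⇒ ooooeeeeeeeee

A ⇒ oAD   [A → o A D]
oAD ⇒ ooADD   [A → o A D]
ooADD ⇒ oooADDD   [A → o A D]
oooADDD ⇒ ooooADDDD   [A → o A D]
ooooADDDD ⇒ ooooeDDDD   [A → e]
ooooeDDDD ⇒ ooooeeDDDD   [D → e D]
ooooeeDDDD ⇒ ooooeeeDDD   [D → e]
ooooeeeDDD ⇒ ooooeeeeDDD   [D → e D]
ooooeeeeDDD ⇒ ooooeeeeeDDD   [D → e D]
ooooeeeeeDDD ⇒ ooooeeeeeeDDD   [D → e D]
ooooeeeeeeDDD ⇒ ooooeeeeeeeDD   [D → e]
ooooeeeeeeeDD ⇒ ooooeeeeeeeeD   [D → e]
ooooeeeeeeeeD ⇒ ooooeeeeeeeee   [D → e]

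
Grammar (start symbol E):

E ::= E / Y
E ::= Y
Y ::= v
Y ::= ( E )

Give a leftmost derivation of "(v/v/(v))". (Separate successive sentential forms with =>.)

E => Y   [E ::= Y]
Y => (E)   [Y ::= ( E )]
(E) => (E/Y)   [E ::= E / Y]
(E/Y) => (E/Y/Y)   [E ::= E / Y]
(E/Y/Y) => (Y/Y/Y)   [E ::= Y]
(Y/Y/Y) => (v/Y/Y)   [Y ::= v]
(v/Y/Y) => (v/v/Y)   [Y ::= v]
(v/v/Y) => (v/v/(E))   [Y ::= ( E )]
(v/v/(E)) => (v/v/(Y))   [E ::= Y]
(v/v/(Y)) => (v/v/(v))   [Y ::= v]

E => Y => (E) => (E/Y) => (E/Y/Y) => (Y/Y/Y) => (v/Y/Y) => (v/v/Y) => (v/v/(E)) => (v/v/(Y)) => (v/v/(v))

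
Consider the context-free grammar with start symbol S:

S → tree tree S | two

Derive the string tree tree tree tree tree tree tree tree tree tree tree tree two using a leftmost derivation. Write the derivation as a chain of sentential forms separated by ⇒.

S ⇒ tree tree S ⇒ tree tree tree tree S ⇒ tree tree tree tree tree tree S ⇒ tree tree tree tree tree tree tree tree S ⇒ tree tree tree tree tree tree tree tree tree tree S ⇒ tree tree tree tree tree tree tree tree tree tree tree tree S ⇒ tree tree tree tree tree tree tree tree tree tree tree tree two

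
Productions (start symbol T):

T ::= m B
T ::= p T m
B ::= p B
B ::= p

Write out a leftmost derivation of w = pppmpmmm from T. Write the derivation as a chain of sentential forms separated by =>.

T => pTm   [T ::= p T m]
pTm => ppTmm   [T ::= p T m]
ppTmm => pppTmmm   [T ::= p T m]
pppTmmm => pppmBmmm   [T ::= m B]
pppmBmmm => pppmpmmm   [B ::= p]

T => pTm => ppTmm => pppTmmm => pppmBmmm => pppmpmmm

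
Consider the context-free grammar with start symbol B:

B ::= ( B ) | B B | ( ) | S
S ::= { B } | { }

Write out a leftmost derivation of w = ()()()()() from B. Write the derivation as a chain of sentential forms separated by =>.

B => BB => BBB => BBBB => BBBBB => ()BBBB => ()()BBB => ()()()BB => ()()()()B => ()()()()()

B => BB   [B ::= B B]
BB => BBB   [B ::= B B]
BBB => BBBB   [B ::= B B]
BBBB => BBBBB   [B ::= B B]
BBBBB => ()BBBB   [B ::= ( )]
()BBBB => ()()BBB   [B ::= ( )]
()()BBB => ()()()BB   [B ::= ( )]
()()()BB => ()()()()B   [B ::= ( )]
()()()()B => ()()()()()   [B ::= ( )]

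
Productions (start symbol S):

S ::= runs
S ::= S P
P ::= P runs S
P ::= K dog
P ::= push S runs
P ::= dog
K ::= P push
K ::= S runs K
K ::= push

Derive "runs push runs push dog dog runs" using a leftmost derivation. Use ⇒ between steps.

S ⇒ S P ⇒ runs P ⇒ runs push S runs ⇒ runs push S P runs ⇒ runs push S P P runs ⇒ runs push runs P P runs ⇒ runs push runs K dog P runs ⇒ runs push runs push dog P runs ⇒ runs push runs push dog dog runs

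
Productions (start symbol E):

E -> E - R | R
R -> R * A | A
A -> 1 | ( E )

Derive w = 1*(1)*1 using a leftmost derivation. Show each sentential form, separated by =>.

E => R => R*A => R*A*A => A*A*A => 1*A*A => 1*(E)*A => 1*(R)*A => 1*(A)*A => 1*(1)*A => 1*(1)*1

E => R   [E -> R]
R => R*A   [R -> R * A]
R*A => R*A*A   [R -> R * A]
R*A*A => A*A*A   [R -> A]
A*A*A => 1*A*A   [A -> 1]
1*A*A => 1*(E)*A   [A -> ( E )]
1*(E)*A => 1*(R)*A   [E -> R]
1*(R)*A => 1*(A)*A   [R -> A]
1*(A)*A => 1*(1)*A   [A -> 1]
1*(1)*A => 1*(1)*1   [A -> 1]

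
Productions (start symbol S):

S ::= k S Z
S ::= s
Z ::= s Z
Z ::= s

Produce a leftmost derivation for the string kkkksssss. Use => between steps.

S => kSZ => kkSZZ => kkkSZZZ => kkkkSZZZZ => kkkksZZZZ => kkkkssZZZ => kkkksssZZ => kkkkssssZ => kkkksssss

S => kSZ   [S ::= k S Z]
kSZ => kkSZZ   [S ::= k S Z]
kkSZZ => kkkSZZZ   [S ::= k S Z]
kkkSZZZ => kkkkSZZZZ   [S ::= k S Z]
kkkkSZZZZ => kkkksZZZZ   [S ::= s]
kkkksZZZZ => kkkkssZZZ   [Z ::= s]
kkkkssZZZ => kkkksssZZ   [Z ::= s]
kkkksssZZ => kkkkssssZ   [Z ::= s]
kkkkssssZ => kkkksssss   [Z ::= s]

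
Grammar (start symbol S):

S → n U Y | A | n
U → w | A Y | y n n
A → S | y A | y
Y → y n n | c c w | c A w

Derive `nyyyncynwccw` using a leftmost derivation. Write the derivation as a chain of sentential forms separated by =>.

S => nUY => nAYY => nyAYY => nyyAYY => nyyyAYY => nyyySYY => nyyynYY => nyyyncAwY => nyyyncyAwY => nyyyncySwY => nyyyncynwY => nyyyncynwccw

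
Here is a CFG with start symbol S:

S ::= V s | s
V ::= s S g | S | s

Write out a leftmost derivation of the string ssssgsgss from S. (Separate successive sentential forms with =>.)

S => Vs => Ss => Vss => sSgss => sVsgss => ssSgsgss => ssVsgsgss => ssSsgsgss => ssssgsgss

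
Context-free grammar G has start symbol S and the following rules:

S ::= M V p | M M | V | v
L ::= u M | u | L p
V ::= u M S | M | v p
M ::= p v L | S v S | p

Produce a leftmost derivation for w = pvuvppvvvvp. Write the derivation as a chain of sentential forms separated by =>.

S=>MM=>SvSM=>VvSM=>MvSM=>SvSvSM=>MVpvSvSM=>pvLVpvSvSM=>pvuVpvSvSM=>pvuvppvSvSM=>pvuvppvvvSM=>pvuvppvvvvM=>pvuvppvvvvp

S => MM   [S ::= M M]
MM => SvSM   [M ::= S v S]
SvSM => VvSM   [S ::= V]
VvSM => MvSM   [V ::= M]
MvSM => SvSvSM   [M ::= S v S]
SvSvSM => MVpvSvSM   [S ::= M V p]
MVpvSvSM => pvLVpvSvSM   [M ::= p v L]
pvLVpvSvSM => pvuVpvSvSM   [L ::= u]
pvuVpvSvSM => pvuvppvSvSM   [V ::= v p]
pvuvppvSvSM => pvuvppvvvSM   [S ::= v]
pvuvppvvvSM => pvuvppvvvvM   [S ::= v]
pvuvppvvvvM => pvuvppvvvvp   [M ::= p]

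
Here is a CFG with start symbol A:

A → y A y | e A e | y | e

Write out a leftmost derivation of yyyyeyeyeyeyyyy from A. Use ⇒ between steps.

A ⇒ yAy ⇒ yyAyy ⇒ yyyAyyy ⇒ yyyyAyyyy ⇒ yyyyeAeyyyy ⇒ yyyyeyAyeyyyy ⇒ yyyyeyeAeyeyyyy ⇒ yyyyeyeyeyeyyyy

A ⇒ yAy   [A → y A y]
yAy ⇒ yyAyy   [A → y A y]
yyAyy ⇒ yyyAyyy   [A → y A y]
yyyAyyy ⇒ yyyyAyyyy   [A → y A y]
yyyyAyyyy ⇒ yyyyeAeyyyy   [A → e A e]
yyyyeAeyyyy ⇒ yyyyeyAyeyyyy   [A → y A y]
yyyyeyAyeyyyy ⇒ yyyyeyeAeyeyyyy   [A → e A e]
yyyyeyeAeyeyyyy ⇒ yyyyeyeyeyeyyyy   [A → y]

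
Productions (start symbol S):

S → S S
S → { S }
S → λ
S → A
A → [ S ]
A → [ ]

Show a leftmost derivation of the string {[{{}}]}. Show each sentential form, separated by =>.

S => {S} => {A} => {[S]} => {[SS]} => {[{S}S]} => {[{{S}}S]} => {[{{}}S]} => {[{{}}]}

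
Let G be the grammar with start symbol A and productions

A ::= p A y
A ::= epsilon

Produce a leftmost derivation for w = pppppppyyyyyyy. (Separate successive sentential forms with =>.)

A=>pAy=>ppAyy=>pppAyyy=>ppppAyyyy=>pppppAyyyyy=>ppppppAyyyyyy=>pppppppAyyyyyyy=>pppppppyyyyyyy

A => pAy   [A ::= p A y]
pAy => ppAyy   [A ::= p A y]
ppAyy => pppAyyy   [A ::= p A y]
pppAyyy => ppppAyyyy   [A ::= p A y]
ppppAyyyy => pppppAyyyyy   [A ::= p A y]
pppppAyyyyy => ppppppAyyyyyy   [A ::= p A y]
ppppppAyyyyyy => pppppppAyyyyyyy   [A ::= p A y]
pppppppAyyyyyyy => pppppppyyyyyyy   [A ::= epsilon]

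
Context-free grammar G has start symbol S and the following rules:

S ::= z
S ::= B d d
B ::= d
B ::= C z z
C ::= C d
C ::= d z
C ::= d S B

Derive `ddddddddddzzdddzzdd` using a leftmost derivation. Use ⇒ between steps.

S ⇒ Bdd ⇒ Czzdd ⇒ Cdzzdd ⇒ Cddzzdd ⇒ Cdddzzdd ⇒ dSBdddzzdd ⇒ dBddBdddzzdd ⇒ ddddBdddzzdd ⇒ ddddCzzdddzzdd ⇒ ddddCdzzdddzzdd ⇒ dddddSBdzzdddzzdd ⇒ dddddBddBdzzdddzzdd ⇒ ddddddddBdzzdddzzdd ⇒ ddddddddddzzdddzzdd

S ⇒ Bdd   [S ::= B d d]
Bdd ⇒ Czzdd   [B ::= C z z]
Czzdd ⇒ Cdzzdd   [C ::= C d]
Cdzzdd ⇒ Cddzzdd   [C ::= C d]
Cddzzdd ⇒ Cdddzzdd   [C ::= C d]
Cdddzzdd ⇒ dSBdddzzdd   [C ::= d S B]
dSBdddzzdd ⇒ dBddBdddzzdd   [S ::= B d d]
dBddBdddzzdd ⇒ ddddBdddzzdd   [B ::= d]
ddddBdddzzdd ⇒ ddddCzzdddzzdd   [B ::= C z z]
ddddCzzdddzzdd ⇒ ddddCdzzdddzzdd   [C ::= C d]
ddddCdzzdddzzdd ⇒ dddddSBdzzdddzzdd   [C ::= d S B]
dddddSBdzzdddzzdd ⇒ dddddBddBdzzdddzzdd   [S ::= B d d]
dddddBddBdzzdddzzdd ⇒ ddddddddBdzzdddzzdd   [B ::= d]
ddddddddBdzzdddzzdd ⇒ ddddddddddzzdddzzdd   [B ::= d]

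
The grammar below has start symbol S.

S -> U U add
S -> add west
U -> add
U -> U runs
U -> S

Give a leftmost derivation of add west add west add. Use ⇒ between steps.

S ⇒ U U add ⇒ S U add ⇒ add west U add ⇒ add west S add ⇒ add west add west add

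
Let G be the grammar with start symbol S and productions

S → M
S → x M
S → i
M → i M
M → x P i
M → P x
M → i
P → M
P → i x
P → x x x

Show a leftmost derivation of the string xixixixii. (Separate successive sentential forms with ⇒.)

S ⇒ xM ⇒ xiM ⇒ xixPi ⇒ xixMi ⇒ xixiMi ⇒ xixixPii ⇒ xixixixii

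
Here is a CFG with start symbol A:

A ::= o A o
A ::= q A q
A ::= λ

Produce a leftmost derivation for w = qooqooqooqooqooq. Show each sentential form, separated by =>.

A => qAq => qoAoq => qooAooq => qooqAqooq => qooqoAoqooq => qooqooAooqooq => qooqooqAqooqooq => qooqooqoAoqooqooq => qooqooqooqooqooq

A => qAq   [A ::= q A q]
qAq => qoAoq   [A ::= o A o]
qoAoq => qooAooq   [A ::= o A o]
qooAooq => qooqAqooq   [A ::= q A q]
qooqAqooq => qooqoAoqooq   [A ::= o A o]
qooqoAoqooq => qooqooAooqooq   [A ::= o A o]
qooqooAooqooq => qooqooqAqooqooq   [A ::= q A q]
qooqooqAqooqooq => qooqooqoAoqooqooq   [A ::= o A o]
qooqooqoAoqooqooq => qooqooqooqooqooq   [A ::= λ]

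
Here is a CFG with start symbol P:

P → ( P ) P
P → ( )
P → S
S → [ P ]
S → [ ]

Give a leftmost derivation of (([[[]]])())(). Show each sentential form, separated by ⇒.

P ⇒ (P)P ⇒ ((P)P)P ⇒ ((S)P)P ⇒ (([P])P)P ⇒ (([S])P)P ⇒ (([[P]])P)P ⇒ (([[S]])P)P ⇒ (([[[]]])P)P ⇒ (([[[]]])())P ⇒ (([[[]]])())()

P ⇒ (P)P   [P → ( P ) P]
(P)P ⇒ ((P)P)P   [P → ( P ) P]
((P)P)P ⇒ ((S)P)P   [P → S]
((S)P)P ⇒ (([P])P)P   [S → [ P ]]
(([P])P)P ⇒ (([S])P)P   [P → S]
(([S])P)P ⇒ (([[P]])P)P   [S → [ P ]]
(([[P]])P)P ⇒ (([[S]])P)P   [P → S]
(([[S]])P)P ⇒ (([[[]]])P)P   [S → [ ]]
(([[[]]])P)P ⇒ (([[[]]])())P   [P → ( )]
(([[[]]])())P ⇒ (([[[]]])())()   [P → ( )]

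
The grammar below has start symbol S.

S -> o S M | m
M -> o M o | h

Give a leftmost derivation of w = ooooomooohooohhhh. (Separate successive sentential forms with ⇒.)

S ⇒ oSM ⇒ ooSMM ⇒ oooSMMM ⇒ ooooSMMMM ⇒ oooooSMMMMM ⇒ ooooomMMMMM ⇒ ooooomoMoMMMM ⇒ ooooomooMooMMMM ⇒ ooooomoooMoooMMMM ⇒ ooooomooohoooMMMM ⇒ ooooomooohooohMMM ⇒ ooooomooohooohhMM ⇒ ooooomooohooohhhM ⇒ ooooomooohooohhhh

S ⇒ oSM   [S -> o S M]
oSM ⇒ ooSMM   [S -> o S M]
ooSMM ⇒ oooSMMM   [S -> o S M]
oooSMMM ⇒ ooooSMMMM   [S -> o S M]
ooooSMMMM ⇒ oooooSMMMMM   [S -> o S M]
oooooSMMMMM ⇒ ooooomMMMMM   [S -> m]
ooooomMMMMM ⇒ ooooomoMoMMMM   [M -> o M o]
ooooomoMoMMMM ⇒ ooooomooMooMMMM   [M -> o M o]
ooooomooMooMMMM ⇒ ooooomoooMoooMMMM   [M -> o M o]
ooooomoooMoooMMMM ⇒ ooooomooohoooMMMM   [M -> h]
ooooomooohoooMMMM ⇒ ooooomooohooohMMM   [M -> h]
ooooomooohooohMMM ⇒ ooooomooohooohhMM   [M -> h]
ooooomooohooohhMM ⇒ ooooomooohooohhhM   [M -> h]
ooooomooohooohhhM ⇒ ooooomooohooohhhh   [M -> h]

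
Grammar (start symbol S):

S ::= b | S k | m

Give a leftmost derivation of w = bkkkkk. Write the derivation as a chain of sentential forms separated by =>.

S => Sk => Skk => Skkk => Skkkk => Skkkkk => bkkkkk

S => Sk   [S ::= S k]
Sk => Skk   [S ::= S k]
Skk => Skkk   [S ::= S k]
Skkk => Skkkk   [S ::= S k]
Skkkk => Skkkkk   [S ::= S k]
Skkkkk => bkkkkk   [S ::= b]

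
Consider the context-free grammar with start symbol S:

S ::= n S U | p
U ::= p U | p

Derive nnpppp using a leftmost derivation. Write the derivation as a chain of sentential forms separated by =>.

S=>nSU=>nnSUU=>nnpUU=>nnppU=>nnpppU=>nnpppp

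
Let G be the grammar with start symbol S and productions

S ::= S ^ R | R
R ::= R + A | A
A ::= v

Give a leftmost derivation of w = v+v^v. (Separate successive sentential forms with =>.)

S => S^R => R^R => R+A^R => A+A^R => v+A^R => v+v^R => v+v^A => v+v^v

S => S^R   [S ::= S ^ R]
S^R => R^R   [S ::= R]
R^R => R+A^R   [R ::= R + A]
R+A^R => A+A^R   [R ::= A]
A+A^R => v+A^R   [A ::= v]
v+A^R => v+v^R   [A ::= v]
v+v^R => v+v^A   [R ::= A]
v+v^A => v+v^v   [A ::= v]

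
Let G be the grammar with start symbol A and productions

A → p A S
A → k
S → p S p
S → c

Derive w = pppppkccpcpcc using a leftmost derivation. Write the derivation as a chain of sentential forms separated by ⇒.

A⇒pAS⇒ppASS⇒pppASSS⇒ppppASSSS⇒pppppASSSSS⇒pppppkSSSSS⇒pppppkcSSSS⇒pppppkccSSS⇒pppppkccpSpSS⇒pppppkccpcpSS⇒pppppkccpcpcS⇒pppppkccpcpcc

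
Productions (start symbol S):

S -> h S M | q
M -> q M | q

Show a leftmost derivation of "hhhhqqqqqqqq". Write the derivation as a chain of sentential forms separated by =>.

S => hSM   [S -> h S M]
hSM => hhSMM   [S -> h S M]
hhSMM => hhhSMMM   [S -> h S M]
hhhSMMM => hhhhSMMMM   [S -> h S M]
hhhhSMMMM => hhhhqMMMM   [S -> q]
hhhhqMMMM => hhhhqqMMMM   [M -> q M]
hhhhqqMMMM => hhhhqqqMMMM   [M -> q M]
hhhhqqqMMMM => hhhhqqqqMMMM   [M -> q M]
hhhhqqqqMMMM => hhhhqqqqqMMM   [M -> q]
hhhhqqqqqMMM => hhhhqqqqqqMM   [M -> q]
hhhhqqqqqqMM => hhhhqqqqqqqM   [M -> q]
hhhhqqqqqqqM => hhhhqqqqqqqq   [M -> q]

S => hSM => hhSMM => hhhSMMM => hhhhSMMMM => hhhhqMMMM => hhhhqqMMMM => hhhhqqqMMMM => hhhhqqqqMMMM => hhhhqqqqqMMM => hhhhqqqqqqMM => hhhhqqqqqqqM => hhhhqqqqqqqq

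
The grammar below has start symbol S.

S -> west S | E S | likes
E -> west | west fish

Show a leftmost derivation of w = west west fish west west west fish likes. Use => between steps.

S => west S => west E S => west west fish S => west west fish west S => west west fish west west S => west west fish west west E S => west west fish west west west fish S => west west fish west west west fish likes

S => west S   [S -> west S]
west S => west E S   [S -> E S]
west E S => west west fish S   [E -> west fish]
west west fish S => west west fish west S   [S -> west S]
west west fish west S => west west fish west west S   [S -> west S]
west west fish west west S => west west fish west west E S   [S -> E S]
west west fish west west E S => west west fish west west west fish S   [E -> west fish]
west west fish west west west fish S => west west fish west west west fish likes   [S -> likes]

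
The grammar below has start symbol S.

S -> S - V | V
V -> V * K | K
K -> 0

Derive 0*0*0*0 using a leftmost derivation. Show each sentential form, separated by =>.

S => V => V*K => V*K*K => V*K*K*K => K*K*K*K => 0*K*K*K => 0*0*K*K => 0*0*0*K => 0*0*0*0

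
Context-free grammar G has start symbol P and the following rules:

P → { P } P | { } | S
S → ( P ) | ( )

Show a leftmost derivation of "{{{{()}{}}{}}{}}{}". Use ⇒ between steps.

P ⇒ {P}P ⇒ {{P}P}P ⇒ {{{P}P}P}P ⇒ {{{{P}P}P}P}P ⇒ {{{{S}P}P}P}P ⇒ {{{{()}P}P}P}P ⇒ {{{{()}{}}P}P}P ⇒ {{{{()}{}}{}}P}P ⇒ {{{{()}{}}{}}{}}P ⇒ {{{{()}{}}{}}{}}{}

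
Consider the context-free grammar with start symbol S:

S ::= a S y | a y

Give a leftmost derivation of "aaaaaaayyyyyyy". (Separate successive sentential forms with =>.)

S => aSy   [S ::= a S y]
aSy => aaSyy   [S ::= a S y]
aaSyy => aaaSyyy   [S ::= a S y]
aaaSyyy => aaaaSyyyy   [S ::= a S y]
aaaaSyyyy => aaaaaSyyyyy   [S ::= a S y]
aaaaaSyyyyy => aaaaaaSyyyyyy   [S ::= a S y]
aaaaaaSyyyyyy => aaaaaaayyyyyyy   [S ::= a y]

S => aSy => aaSyy => aaaSyyy => aaaaSyyyy => aaaaaSyyyyy => aaaaaaSyyyyyy => aaaaaaayyyyyyy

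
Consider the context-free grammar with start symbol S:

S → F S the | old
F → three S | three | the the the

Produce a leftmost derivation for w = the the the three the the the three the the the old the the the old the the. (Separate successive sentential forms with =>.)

S => F S the   [S → F S the]
F S the => the the the S the   [F → the the the]
the the the S the => the the the F S the the   [S → F S the]
the the the F S the the => the the the three S S the the   [F → three S]
the the the three S S the the => the the the three F S the S the the   [S → F S the]
the the the three F S the S the the => the the the three the the the S the S the the   [F → the the the]
the the the three the the the S the S the the => the the the three the the the F S the the S the the   [S → F S the]
the the the three the the the F S the the S the the => the the the three the the the three S the the S the the   [F → three]
the the the three the the the three S the the S the the => the the the three the the the three F S the the the S the the   [S → F S the]
the the the three the the the three F S the the the S the the => the the the three the the the three the the the S the the the S the the   [F → the the the]
the the the three the the the three the the the S the the the S the the => the the the three the the the three the the the old the the the S the the   [S → old]
the the the three the the the three the the the old the the the S the the => the the the three the the the three the the the old the the the old the the   [S → old]

S => F S the => the the the S the => the the the F S the the => the the the three S S the the => the the the three F S the S the the => the the the three the the the S the S the the => the the the three the the the F S the the S the the => the the the three the the the three S the the S the the => the the the three the the the three F S the the the S the the => the the the three the the the three the the the S the the the S the the => the the the three the the the three the the the old the the the S the the => the the the three the the the three the the the old the the the old the the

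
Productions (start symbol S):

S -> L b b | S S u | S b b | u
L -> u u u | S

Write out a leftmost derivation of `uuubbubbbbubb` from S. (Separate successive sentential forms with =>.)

S=>Lbb=>Sbb=>SSubb=>LbbSubb=>uuubbSubb=>uuubbSbbubb=>uuubbSbbbbubb=>uuubbubbbbubb

S => Lbb   [S -> L b b]
Lbb => Sbb   [L -> S]
Sbb => SSubb   [S -> S S u]
SSubb => LbbSubb   [S -> L b b]
LbbSubb => uuubbSubb   [L -> u u u]
uuubbSubb => uuubbSbbubb   [S -> S b b]
uuubbSbbubb => uuubbSbbbbubb   [S -> S b b]
uuubbSbbbbubb => uuubbubbbbubb   [S -> u]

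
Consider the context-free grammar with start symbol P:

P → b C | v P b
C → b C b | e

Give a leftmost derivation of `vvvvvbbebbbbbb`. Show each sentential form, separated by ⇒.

P ⇒ vPb ⇒ vvPbb ⇒ vvvPbbb ⇒ vvvvPbbbb ⇒ vvvvvPbbbbb ⇒ vvvvvbCbbbbb ⇒ vvvvvbbCbbbbbb ⇒ vvvvvbbebbbbbb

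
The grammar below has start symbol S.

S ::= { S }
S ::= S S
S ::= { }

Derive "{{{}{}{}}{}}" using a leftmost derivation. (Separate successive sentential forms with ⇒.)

S ⇒ {S} ⇒ {SS} ⇒ {{S}S} ⇒ {{SS}S} ⇒ {{SSS}S} ⇒ {{{}SS}S} ⇒ {{{}{}S}S} ⇒ {{{}{}{}}S} ⇒ {{{}{}{}}{}}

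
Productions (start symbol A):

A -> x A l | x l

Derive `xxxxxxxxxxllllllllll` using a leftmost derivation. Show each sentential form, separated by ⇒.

A ⇒ xAl   [A -> x A l]
xAl ⇒ xxAll   [A -> x A l]
xxAll ⇒ xxxAlll   [A -> x A l]
xxxAlll ⇒ xxxxAllll   [A -> x A l]
xxxxAllll ⇒ xxxxxAlllll   [A -> x A l]
xxxxxAlllll ⇒ xxxxxxAllllll   [A -> x A l]
xxxxxxAllllll ⇒ xxxxxxxAlllllll   [A -> x A l]
xxxxxxxAlllllll ⇒ xxxxxxxxAllllllll   [A -> x A l]
xxxxxxxxAllllllll ⇒ xxxxxxxxxAlllllllll   [A -> x A l]
xxxxxxxxxAlllllllll ⇒ xxxxxxxxxxllllllllll   [A -> x l]

A⇒xAl⇒xxAll⇒xxxAlll⇒xxxxAllll⇒xxxxxAlllll⇒xxxxxxAllllll⇒xxxxxxxAlllllll⇒xxxxxxxxAllllllll⇒xxxxxxxxxAlllllllll⇒xxxxxxxxxxllllllllll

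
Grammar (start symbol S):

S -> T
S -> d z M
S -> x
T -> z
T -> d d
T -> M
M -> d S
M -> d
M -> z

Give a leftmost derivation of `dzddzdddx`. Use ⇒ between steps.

S ⇒ dzM   [S -> d z M]
dzM ⇒ dzdS   [M -> d S]
dzdS ⇒ dzddzM   [S -> d z M]
dzddzM ⇒ dzddzdS   [M -> d S]
dzddzdS ⇒ dzddzdT   [S -> T]
dzddzdT ⇒ dzddzdM   [T -> M]
dzddzdM ⇒ dzddzddS   [M -> d S]
dzddzddS ⇒ dzddzddT   [S -> T]
dzddzddT ⇒ dzddzddM   [T -> M]
dzddzddM ⇒ dzddzdddS   [M -> d S]
dzddzdddS ⇒ dzddzdddx   [S -> x]

S⇒dzM⇒dzdS⇒dzddzM⇒dzddzdS⇒dzddzdT⇒dzddzdM⇒dzddzddS⇒dzddzddT⇒dzddzddM⇒dzddzdddS⇒dzddzdddx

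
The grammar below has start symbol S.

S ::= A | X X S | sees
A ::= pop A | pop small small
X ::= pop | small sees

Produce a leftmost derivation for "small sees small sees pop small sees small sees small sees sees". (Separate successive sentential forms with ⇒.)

S ⇒ X X S   [S ::= X X S]
X X S ⇒ small sees X S   [X ::= small sees]
small sees X S ⇒ small sees small sees S   [X ::= small sees]
small sees small sees S ⇒ small sees small sees X X S   [S ::= X X S]
small sees small sees X X S ⇒ small sees small sees pop X S   [X ::= pop]
small sees small sees pop X S ⇒ small sees small sees pop small sees S   [X ::= small sees]
small sees small sees pop small sees S ⇒ small sees small sees pop small sees X X S   [S ::= X X S]
small sees small sees pop small sees X X S ⇒ small sees small sees pop small sees small sees X S   [X ::= small sees]
small sees small sees pop small sees small sees X S ⇒ small sees small sees pop small sees small sees small sees S   [X ::= small sees]
small sees small sees pop small sees small sees small sees S ⇒ small sees small sees pop small sees small sees small sees sees   [S ::= sees]

S ⇒ X X S ⇒ small sees X S ⇒ small sees small sees S ⇒ small sees small sees X X S ⇒ small sees small sees pop X S ⇒ small sees small sees pop small sees S ⇒ small sees small sees pop small sees X X S ⇒ small sees small sees pop small sees small sees X S ⇒ small sees small sees pop small sees small sees small sees S ⇒ small sees small sees pop small sees small sees small sees sees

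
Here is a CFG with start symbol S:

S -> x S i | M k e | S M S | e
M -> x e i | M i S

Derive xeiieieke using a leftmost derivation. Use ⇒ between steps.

S ⇒ Mke ⇒ MiSke ⇒ MiSiSke ⇒ xeiiSiSke ⇒ xeiieiSke ⇒ xeiieieke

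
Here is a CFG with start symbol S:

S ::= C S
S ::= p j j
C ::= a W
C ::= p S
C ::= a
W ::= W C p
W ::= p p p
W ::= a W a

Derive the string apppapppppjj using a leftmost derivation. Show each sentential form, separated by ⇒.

S⇒CS⇒aWS⇒aWCpS⇒apppCpS⇒apppaWpS⇒apppappppS⇒apppapppppjj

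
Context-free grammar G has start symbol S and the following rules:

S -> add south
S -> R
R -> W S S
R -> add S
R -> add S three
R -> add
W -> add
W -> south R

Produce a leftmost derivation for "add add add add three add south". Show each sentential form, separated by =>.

S => R => W S S => add S S => add R S => add add S S => add add R S => add add add S three S => add add add R three S => add add add add three S => add add add add three add south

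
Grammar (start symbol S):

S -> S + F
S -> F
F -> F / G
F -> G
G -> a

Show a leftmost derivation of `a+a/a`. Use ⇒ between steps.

S⇒S+F⇒F+F⇒G+F⇒a+F⇒a+F/G⇒a+G/G⇒a+a/G⇒a+a/a

S ⇒ S+F   [S -> S + F]
S+F ⇒ F+F   [S -> F]
F+F ⇒ G+F   [F -> G]
G+F ⇒ a+F   [G -> a]
a+F ⇒ a+F/G   [F -> F / G]
a+F/G ⇒ a+G/G   [F -> G]
a+G/G ⇒ a+a/G   [G -> a]
a+a/G ⇒ a+a/a   [G -> a]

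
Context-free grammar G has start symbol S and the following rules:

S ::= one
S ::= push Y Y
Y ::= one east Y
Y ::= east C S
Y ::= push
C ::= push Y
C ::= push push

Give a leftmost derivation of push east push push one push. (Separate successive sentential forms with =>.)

S => push Y Y => push east C S Y => push east push Y S Y => push east push push S Y => push east push push one Y => push east push push one push

S => push Y Y   [S ::= push Y Y]
push Y Y => push east C S Y   [Y ::= east C S]
push east C S Y => push east push Y S Y   [C ::= push Y]
push east push Y S Y => push east push push S Y   [Y ::= push]
push east push push S Y => push east push push one Y   [S ::= one]
push east push push one Y => push east push push one push   [Y ::= push]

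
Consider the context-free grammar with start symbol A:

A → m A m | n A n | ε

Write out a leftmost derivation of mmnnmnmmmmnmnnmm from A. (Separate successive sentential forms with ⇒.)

A ⇒ mAm ⇒ mmAmm ⇒ mmnAnmm ⇒ mmnnAnnmm ⇒ mmnnmAmnnmm ⇒ mmnnmnAnmnnmm ⇒ mmnnmnmAmnmnnmm ⇒ mmnnmnmmAmmnmnnmm ⇒ mmnnmnmmmmnmnnmm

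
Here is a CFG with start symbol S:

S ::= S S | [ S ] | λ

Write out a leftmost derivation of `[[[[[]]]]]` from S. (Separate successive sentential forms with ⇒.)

S ⇒ [S] ⇒ [[S]] ⇒ [[[S]]] ⇒ [[[SS]]] ⇒ [[[SSS]]] ⇒ [[[[S]SS]]] ⇒ [[[[[S]]SS]]] ⇒ [[[[[]]SS]]] ⇒ [[[[[]]S]]] ⇒ [[[[[]]]]]

S ⇒ [S]   [S ::= [ S ]]
[S] ⇒ [[S]]   [S ::= [ S ]]
[[S]] ⇒ [[[S]]]   [S ::= [ S ]]
[[[S]]] ⇒ [[[SS]]]   [S ::= S S]
[[[SS]]] ⇒ [[[SSS]]]   [S ::= S S]
[[[SSS]]] ⇒ [[[[S]SS]]]   [S ::= [ S ]]
[[[[S]SS]]] ⇒ [[[[[S]]SS]]]   [S ::= [ S ]]
[[[[[S]]SS]]] ⇒ [[[[[]]SS]]]   [S ::= λ]
[[[[[]]SS]]] ⇒ [[[[[]]S]]]   [S ::= λ]
[[[[[]]S]]] ⇒ [[[[[]]]]]   [S ::= λ]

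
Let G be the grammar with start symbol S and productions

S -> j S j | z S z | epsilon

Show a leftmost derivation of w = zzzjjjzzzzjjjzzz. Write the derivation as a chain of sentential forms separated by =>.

S => zSz   [S -> z S z]
zSz => zzSzz   [S -> z S z]
zzSzz => zzzSzzz   [S -> z S z]
zzzSzzz => zzzjSjzzz   [S -> j S j]
zzzjSjzzz => zzzjjSjjzzz   [S -> j S j]
zzzjjSjjzzz => zzzjjjSjjjzzz   [S -> j S j]
zzzjjjSjjjzzz => zzzjjjzSzjjjzzz   [S -> z S z]
zzzjjjzSzjjjzzz => zzzjjjzzSzzjjjzzz   [S -> z S z]
zzzjjjzzSzzjjjzzz => zzzjjjzzzzjjjzzz   [S -> epsilon]

S=>zSz=>zzSzz=>zzzSzzz=>zzzjSjzzz=>zzzjjSjjzzz=>zzzjjjSjjjzzz=>zzzjjjzSzjjjzzz=>zzzjjjzzSzzjjjzzz=>zzzjjjzzzzjjjzzz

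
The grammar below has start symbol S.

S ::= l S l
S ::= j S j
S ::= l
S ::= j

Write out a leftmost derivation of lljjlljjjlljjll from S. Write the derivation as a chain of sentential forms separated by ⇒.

S ⇒ lSl   [S ::= l S l]
lSl ⇒ llSll   [S ::= l S l]
llSll ⇒ lljSjll   [S ::= j S j]
lljSjll ⇒ lljjSjjll   [S ::= j S j]
lljjSjjll ⇒ lljjlSljjll   [S ::= l S l]
lljjlSljjll ⇒ lljjllSlljjll   [S ::= l S l]
lljjllSlljjll ⇒ lljjlljSjlljjll   [S ::= j S j]
lljjlljSjlljjll ⇒ lljjlljjjlljjll   [S ::= j]

S ⇒ lSl ⇒ llSll ⇒ lljSjll ⇒ lljjSjjll ⇒ lljjlSljjll ⇒ lljjllSlljjll ⇒ lljjlljSjlljjll ⇒ lljjlljjjlljjll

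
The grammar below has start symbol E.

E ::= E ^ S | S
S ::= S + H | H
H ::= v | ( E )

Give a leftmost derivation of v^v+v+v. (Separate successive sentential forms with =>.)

E=>E^S=>S^S=>H^S=>v^S=>v^S+H=>v^S+H+H=>v^H+H+H=>v^v+H+H=>v^v+v+H=>v^v+v+v

E => E^S   [E ::= E ^ S]
E^S => S^S   [E ::= S]
S^S => H^S   [S ::= H]
H^S => v^S   [H ::= v]
v^S => v^S+H   [S ::= S + H]
v^S+H => v^S+H+H   [S ::= S + H]
v^S+H+H => v^H+H+H   [S ::= H]
v^H+H+H => v^v+H+H   [H ::= v]
v^v+H+H => v^v+v+H   [H ::= v]
v^v+v+H => v^v+v+v   [H ::= v]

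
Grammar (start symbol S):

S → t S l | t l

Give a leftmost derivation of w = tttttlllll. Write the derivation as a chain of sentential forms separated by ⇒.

S ⇒ tSl ⇒ ttSll ⇒ tttSlll ⇒ ttttSllll ⇒ tttttlllll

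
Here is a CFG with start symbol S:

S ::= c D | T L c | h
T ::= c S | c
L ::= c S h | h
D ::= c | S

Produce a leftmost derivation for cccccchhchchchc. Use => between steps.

S=>TLc=>cLc=>ccShc=>ccTLchc=>cccSLchc=>cccTLcLchc=>ccccLcLchc=>cccccShcLchc=>cccccTLchcLchc=>ccccccSLchcLchc=>cccccchLchcLchc=>cccccchhchcLchc=>cccccchhchchchc

S => TLc   [S ::= T L c]
TLc => cLc   [T ::= c]
cLc => ccShc   [L ::= c S h]
ccShc => ccTLchc   [S ::= T L c]
ccTLchc => cccSLchc   [T ::= c S]
cccSLchc => cccTLcLchc   [S ::= T L c]
cccTLcLchc => ccccLcLchc   [T ::= c]
ccccLcLchc => cccccShcLchc   [L ::= c S h]
cccccShcLchc => cccccTLchcLchc   [S ::= T L c]
cccccTLchcLchc => ccccccSLchcLchc   [T ::= c S]
ccccccSLchcLchc => cccccchLchcLchc   [S ::= h]
cccccchLchcLchc => cccccchhchcLchc   [L ::= h]
cccccchhchcLchc => cccccchhchchchc   [L ::= h]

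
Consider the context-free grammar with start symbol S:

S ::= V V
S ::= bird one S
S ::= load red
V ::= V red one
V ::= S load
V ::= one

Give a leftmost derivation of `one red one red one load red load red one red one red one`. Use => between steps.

S => V V => V red one V => V red one red one V => one red one red one V => one red one red one V red one => one red one red one V red one red one => one red one red one V red one red one red one => one red one red one S load red one red one red one => one red one red one load red load red one red one red one

S => V V   [S ::= V V]
V V => V red one V   [V ::= V red one]
V red one V => V red one red one V   [V ::= V red one]
V red one red one V => one red one red one V   [V ::= one]
one red one red one V => one red one red one V red one   [V ::= V red one]
one red one red one V red one => one red one red one V red one red one   [V ::= V red one]
one red one red one V red one red one => one red one red one V red one red one red one   [V ::= V red one]
one red one red one V red one red one red one => one red one red one S load red one red one red one   [V ::= S load]
one red one red one S load red one red one red one => one red one red one load red load red one red one red one   [S ::= load red]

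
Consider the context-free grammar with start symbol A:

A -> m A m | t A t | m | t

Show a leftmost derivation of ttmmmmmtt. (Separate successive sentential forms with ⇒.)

A ⇒ tAt   [A -> t A t]
tAt ⇒ ttAtt   [A -> t A t]
ttAtt ⇒ ttmAmtt   [A -> m A m]
ttmAmtt ⇒ ttmmAmmtt   [A -> m A m]
ttmmAmmtt ⇒ ttmmmmmtt   [A -> m]

A ⇒ tAt ⇒ ttAtt ⇒ ttmAmtt ⇒ ttmmAmmtt ⇒ ttmmmmmtt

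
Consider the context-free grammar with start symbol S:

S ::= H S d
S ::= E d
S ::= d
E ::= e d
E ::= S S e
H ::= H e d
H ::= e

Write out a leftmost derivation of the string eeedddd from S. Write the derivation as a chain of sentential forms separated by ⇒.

S⇒HSd⇒eSd⇒eHSdd⇒eeSdd⇒eeEddd⇒eeedddd

S ⇒ HSd   [S ::= H S d]
HSd ⇒ eSd   [H ::= e]
eSd ⇒ eHSdd   [S ::= H S d]
eHSdd ⇒ eeSdd   [H ::= e]
eeSdd ⇒ eeEddd   [S ::= E d]
eeEddd ⇒ eeedddd   [E ::= e d]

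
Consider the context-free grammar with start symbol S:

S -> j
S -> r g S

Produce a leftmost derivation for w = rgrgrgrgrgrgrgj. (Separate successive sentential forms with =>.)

S=>rgS=>rgrgS=>rgrgrgS=>rgrgrgrgS=>rgrgrgrgrgS=>rgrgrgrgrgrgS=>rgrgrgrgrgrgrgS=>rgrgrgrgrgrgrgj

S => rgS   [S -> r g S]
rgS => rgrgS   [S -> r g S]
rgrgS => rgrgrgS   [S -> r g S]
rgrgrgS => rgrgrgrgS   [S -> r g S]
rgrgrgrgS => rgrgrgrgrgS   [S -> r g S]
rgrgrgrgrgS => rgrgrgrgrgrgS   [S -> r g S]
rgrgrgrgrgrgS => rgrgrgrgrgrgrgS   [S -> r g S]
rgrgrgrgrgrgrgS => rgrgrgrgrgrgrgj   [S -> j]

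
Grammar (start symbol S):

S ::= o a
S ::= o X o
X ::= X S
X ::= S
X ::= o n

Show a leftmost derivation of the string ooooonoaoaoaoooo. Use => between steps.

S => oXo   [S ::= o X o]
oXo => oSo   [X ::= S]
oSo => ooXoo   [S ::= o X o]
ooXoo => ooSoo   [X ::= S]
ooSoo => oooXooo   [S ::= o X o]
oooXooo => oooSooo   [X ::= S]
oooSooo => ooooXoooo   [S ::= o X o]
ooooXoooo => ooooXSoooo   [X ::= X S]
ooooXSoooo => ooooXSSoooo   [X ::= X S]
ooooXSSoooo => ooooXSSSoooo   [X ::= X S]
ooooXSSSoooo => ooooonSSSoooo   [X ::= o n]
ooooonSSSoooo => ooooonoaSSoooo   [S ::= o a]
ooooonoaSSoooo => ooooonoaoaSoooo   [S ::= o a]
ooooonoaoaSoooo => ooooonoaoaoaoooo   [S ::= o a]

S => oXo => oSo => ooXoo => ooSoo => oooXooo => oooSooo => ooooXoooo => ooooXSoooo => ooooXSSoooo => ooooXSSSoooo => ooooonSSSoooo => ooooonoaSSoooo => ooooonoaoaSoooo => ooooonoaoaoaoooo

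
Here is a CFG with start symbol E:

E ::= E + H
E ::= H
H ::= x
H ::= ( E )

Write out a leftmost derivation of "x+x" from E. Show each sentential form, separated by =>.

E => E+H   [E ::= E + H]
E+H => H+H   [E ::= H]
H+H => x+H   [H ::= x]
x+H => x+x   [H ::= x]

E => E+H => H+H => x+H => x+x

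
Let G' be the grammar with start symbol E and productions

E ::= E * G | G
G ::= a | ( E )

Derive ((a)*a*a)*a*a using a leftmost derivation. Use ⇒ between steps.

E ⇒ E*G ⇒ E*G*G ⇒ G*G*G ⇒ (E)*G*G ⇒ (E*G)*G*G ⇒ (E*G*G)*G*G ⇒ (G*G*G)*G*G ⇒ ((E)*G*G)*G*G ⇒ ((G)*G*G)*G*G ⇒ ((a)*G*G)*G*G ⇒ ((a)*a*G)*G*G ⇒ ((a)*a*a)*G*G ⇒ ((a)*a*a)*a*G ⇒ ((a)*a*a)*a*a

E ⇒ E*G   [E ::= E * G]
E*G ⇒ E*G*G   [E ::= E * G]
E*G*G ⇒ G*G*G   [E ::= G]
G*G*G ⇒ (E)*G*G   [G ::= ( E )]
(E)*G*G ⇒ (E*G)*G*G   [E ::= E * G]
(E*G)*G*G ⇒ (E*G*G)*G*G   [E ::= E * G]
(E*G*G)*G*G ⇒ (G*G*G)*G*G   [E ::= G]
(G*G*G)*G*G ⇒ ((E)*G*G)*G*G   [G ::= ( E )]
((E)*G*G)*G*G ⇒ ((G)*G*G)*G*G   [E ::= G]
((G)*G*G)*G*G ⇒ ((a)*G*G)*G*G   [G ::= a]
((a)*G*G)*G*G ⇒ ((a)*a*G)*G*G   [G ::= a]
((a)*a*G)*G*G ⇒ ((a)*a*a)*G*G   [G ::= a]
((a)*a*a)*G*G ⇒ ((a)*a*a)*a*G   [G ::= a]
((a)*a*a)*a*G ⇒ ((a)*a*a)*a*a   [G ::= a]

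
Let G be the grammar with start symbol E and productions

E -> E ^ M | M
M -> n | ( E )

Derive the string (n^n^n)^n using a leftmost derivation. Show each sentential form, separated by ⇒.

E⇒E^M⇒M^M⇒(E)^M⇒(E^M)^M⇒(E^M^M)^M⇒(M^M^M)^M⇒(n^M^M)^M⇒(n^n^M)^M⇒(n^n^n)^M⇒(n^n^n)^n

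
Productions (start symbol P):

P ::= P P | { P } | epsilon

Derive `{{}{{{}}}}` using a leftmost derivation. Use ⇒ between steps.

P ⇒ {P} ⇒ {PP} ⇒ {{P}P} ⇒ {{}P} ⇒ {{}{P}} ⇒ {{}{{P}}} ⇒ {{}{{{P}}}} ⇒ {{}{{{}}}}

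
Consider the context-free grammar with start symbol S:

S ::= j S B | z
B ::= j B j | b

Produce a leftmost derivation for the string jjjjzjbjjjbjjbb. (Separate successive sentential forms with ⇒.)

S ⇒ jSB   [S ::= j S B]
jSB ⇒ jjSBB   [S ::= j S B]
jjSBB ⇒ jjjSBBB   [S ::= j S B]
jjjSBBB ⇒ jjjjSBBBB   [S ::= j S B]
jjjjSBBBB ⇒ jjjjzBBBB   [S ::= z]
jjjjzBBBB ⇒ jjjjzjBjBBB   [B ::= j B j]
jjjjzjBjBBB ⇒ jjjjzjbjBBB   [B ::= b]
jjjjzjbjBBB ⇒ jjjjzjbjjBjBB   [B ::= j B j]
jjjjzjbjjBjBB ⇒ jjjjzjbjjjBjjBB   [B ::= j B j]
jjjjzjbjjjBjjBB ⇒ jjjjzjbjjjbjjBB   [B ::= b]
jjjjzjbjjjbjjBB ⇒ jjjjzjbjjjbjjbB   [B ::= b]
jjjjzjbjjjbjjbB ⇒ jjjjzjbjjjbjjbb   [B ::= b]

S⇒jSB⇒jjSBB⇒jjjSBBB⇒jjjjSBBBB⇒jjjjzBBBB⇒jjjjzjBjBBB⇒jjjjzjbjBBB⇒jjjjzjbjjBjBB⇒jjjjzjbjjjBjjBB⇒jjjjzjbjjjbjjBB⇒jjjjzjbjjjbjjbB⇒jjjjzjbjjjbjjbb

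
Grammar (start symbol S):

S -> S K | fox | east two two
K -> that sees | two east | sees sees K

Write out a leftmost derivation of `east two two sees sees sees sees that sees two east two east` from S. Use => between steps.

S => S K => S K K => S K K K => east two two K K K => east two two sees sees K K K => east two two sees sees sees sees K K K => east two two sees sees sees sees that sees K K => east two two sees sees sees sees that sees two east K => east two two sees sees sees sees that sees two east two east

S => S K   [S -> S K]
S K => S K K   [S -> S K]
S K K => S K K K   [S -> S K]
S K K K => east two two K K K   [S -> east two two]
east two two K K K => east two two sees sees K K K   [K -> sees sees K]
east two two sees sees K K K => east two two sees sees sees sees K K K   [K -> sees sees K]
east two two sees sees sees sees K K K => east two two sees sees sees sees that sees K K   [K -> that sees]
east two two sees sees sees sees that sees K K => east two two sees sees sees sees that sees two east K   [K -> two east]
east two two sees sees sees sees that sees two east K => east two two sees sees sees sees that sees two east two east   [K -> two east]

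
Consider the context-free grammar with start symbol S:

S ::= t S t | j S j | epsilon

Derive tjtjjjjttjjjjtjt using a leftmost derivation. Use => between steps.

S=>tSt=>tjSjt=>tjtStjt=>tjtjSjtjt=>tjtjjSjjtjt=>tjtjjjSjjjtjt=>tjtjjjjSjjjjtjt=>tjtjjjjtStjjjjtjt=>tjtjjjjttjjjjtjt

S => tSt   [S ::= t S t]
tSt => tjSjt   [S ::= j S j]
tjSjt => tjtStjt   [S ::= t S t]
tjtStjt => tjtjSjtjt   [S ::= j S j]
tjtjSjtjt => tjtjjSjjtjt   [S ::= j S j]
tjtjjSjjtjt => tjtjjjSjjjtjt   [S ::= j S j]
tjtjjjSjjjtjt => tjtjjjjSjjjjtjt   [S ::= j S j]
tjtjjjjSjjjjtjt => tjtjjjjtStjjjjtjt   [S ::= t S t]
tjtjjjjtStjjjjtjt => tjtjjjjttjjjjtjt   [S ::= epsilon]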